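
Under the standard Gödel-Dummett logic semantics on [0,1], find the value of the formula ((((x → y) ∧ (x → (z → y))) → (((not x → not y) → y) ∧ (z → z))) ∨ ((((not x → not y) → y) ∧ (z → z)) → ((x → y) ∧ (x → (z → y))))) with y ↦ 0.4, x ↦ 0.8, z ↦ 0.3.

1.00

(x → y): 0.8 > 0.4, so result = 0.4
(z → y): 0.3 ≤ 0.4, so result = 1
(x → (z → y)): 0.8 ≤ 1, so result = 1
((x → y) ∧ (x → (z → y))) = min(0.4, 1) = 0.4
not x: Gödel ¬ of 0.8 = 0 (operand ≠ 0)
not y: Gödel ¬ of 0.4 = 0 (operand ≠ 0)
(not x → not y): 0 ≤ 0, so result = 1
((not x → not y) → y): 1 > 0.4, so result = 0.4
(z → z): 0.3 ≤ 0.3, so result = 1
(((not x → not y) → y) ∧ (z → z)) = min(0.4, 1) = 0.4
(((x → y) ∧ (x → (z → y))) → (((not x → not y) → y) ∧ (z → z))): 0.4 ≤ 0.4, so result = 1
not x: Gödel ¬ of 0.8 = 0 (operand ≠ 0)
not y: Gödel ¬ of 0.4 = 0 (operand ≠ 0)
(not x → not y): 0 ≤ 0, so result = 1
((not x → not y) → y): 1 > 0.4, so result = 0.4
(z → z): 0.3 ≤ 0.3, so result = 1
(((not x → not y) → y) ∧ (z → z)) = min(0.4, 1) = 0.4
(x → y): 0.8 > 0.4, so result = 0.4
(z → y): 0.3 ≤ 0.4, so result = 1
(x → (z → y)): 0.8 ≤ 1, so result = 1
((x → y) ∧ (x → (z → y))) = min(0.4, 1) = 0.4
((((not x → not y) → y) ∧ (z → z)) → ((x → y) ∧ (x → (z → y)))): 0.4 ≤ 0.4, so result = 1
((((x → y) ∧ (x → (z → y))) → (((not x → not y) → y) ∧ (z → z))) ∨ ((((not x → not y) → y) ∧ (z → z)) → ((x → y) ∧ (x → (z → y))))) = max(1, 1) = 1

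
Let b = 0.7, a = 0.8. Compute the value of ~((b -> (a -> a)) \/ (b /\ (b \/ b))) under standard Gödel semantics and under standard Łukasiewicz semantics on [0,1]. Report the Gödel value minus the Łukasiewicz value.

0.00

Gödel evaluation:
  (a -> a): 0.8 ≤ 0.8, so result = 1
  (b -> (a -> a)): 0.7 ≤ 1, so result = 1
  (b \/ b) = max(0.7, 0.7) = 0.7
  (b /\ (b \/ b)) = min(0.7, 0.7) = 0.7
  ((b -> (a -> a)) \/ (b /\ (b \/ b))) = max(1, 0.7) = 1
  ~((b -> (a -> a)) \/ (b /\ (b \/ b))): Gödel ¬ of 1 = 0 (operand ≠ 0)
  Gödel value = 0
Łukasiewicz evaluation:
  (a -> a): min(1, 1 − 0.8 + 0.8) = 1
  (b -> (a -> a)): min(1, 1 − 0.7 + 1) = 1
  (b \/ b) = max(0.7, 0.7) = 0.7
  (b /\ (b \/ b)) = min(0.7, 0.7) = 0.7
  ((b -> (a -> a)) \/ (b /\ (b \/ b))) = max(1, 0.7) = 1
  ~((b -> (a -> a)) \/ (b /\ (b \/ b))): Łukasiewicz ¬ gives 1 − 1 = 0
  Łukasiewicz value = 0
Difference: 0 − 0 = 0.00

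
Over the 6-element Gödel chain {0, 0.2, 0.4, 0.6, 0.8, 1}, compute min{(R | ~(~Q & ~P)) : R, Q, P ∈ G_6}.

The minimum is attained at R = 0, Q = 0, P = 0:
  ~Q: Gödel ¬ of 0 = 1 (operand is 0)
  ~P: Gödel ¬ of 0 = 1 (operand is 0)
  (~Q & ~P) = min(1, 1) = 1
  ~(~Q & ~P): Gödel ¬ of 1 = 0 (operand ≠ 0)
  (R | ~(~Q & ~P)) = max(0, 0) = 0
Checking all 216 assignments confirms none give a value below 0.00.

0.00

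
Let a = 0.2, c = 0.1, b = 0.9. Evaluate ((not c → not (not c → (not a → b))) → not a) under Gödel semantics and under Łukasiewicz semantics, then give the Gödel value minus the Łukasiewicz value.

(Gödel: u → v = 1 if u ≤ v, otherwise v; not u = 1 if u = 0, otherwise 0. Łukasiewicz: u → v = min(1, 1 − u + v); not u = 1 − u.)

-1.00

Gödel evaluation:
  not c: Gödel ¬ of 0.1 = 0 (operand ≠ 0)
  not c: Gödel ¬ of 0.1 = 0 (operand ≠ 0)
  not a: Gödel ¬ of 0.2 = 0 (operand ≠ 0)
  (not a → b): 0 ≤ 0.9, so result = 1
  (not c → (not a → b)): 0 ≤ 1, so result = 1
  not (not c → (not a → b)): Gödel ¬ of 1 = 0 (operand ≠ 0)
  (not c → not (not c → (not a → b))): 0 ≤ 0, so result = 1
  not a: Gödel ¬ of 0.2 = 0 (operand ≠ 0)
  ((not c → not (not c → (not a → b))) → not a): 1 > 0, so result = 0
  Gödel value = 0
Łukasiewicz evaluation:
  not c: Łukasiewicz ¬ gives 1 − 0.1 = 0.9
  not c: Łukasiewicz ¬ gives 1 − 0.1 = 0.9
  not a: Łukasiewicz ¬ gives 1 − 0.2 = 0.8
  (not a → b): min(1, 1 − 0.8 + 0.9) = 1
  (not c → (not a → b)): min(1, 1 − 0.9 + 1) = 1
  not (not c → (not a → b)): Łukasiewicz ¬ gives 1 − 1 = 0
  (not c → not (not c → (not a → b))): min(1, 1 − 0.9 + 0) = 0.1
  not a: Łukasiewicz ¬ gives 1 − 0.2 = 0.8
  ((not c → not (not c → (not a → b))) → not a): min(1, 1 − 0.1 + 0.8) = 1
  Łukasiewicz value = 1
Difference: 0 − 1 = -1.00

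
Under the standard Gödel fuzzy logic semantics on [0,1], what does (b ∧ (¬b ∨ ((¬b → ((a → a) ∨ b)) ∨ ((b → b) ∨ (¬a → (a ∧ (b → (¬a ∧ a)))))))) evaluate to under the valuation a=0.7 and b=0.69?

0.69

¬b: Gödel ¬ of 0.69 = 0 (operand ≠ 0)
¬b: Gödel ¬ of 0.69 = 0 (operand ≠ 0)
(a → a): 0.7 ≤ 0.7, so result = 1
((a → a) ∨ b) = max(1, 0.69) = 1
(¬b → ((a → a) ∨ b)): 0 ≤ 1, so result = 1
(b → b): 0.69 ≤ 0.69, so result = 1
¬a: Gödel ¬ of 0.7 = 0 (operand ≠ 0)
¬a: Gödel ¬ of 0.7 = 0 (operand ≠ 0)
(¬a ∧ a) = min(0, 0.7) = 0
(b → (¬a ∧ a)): 0.69 > 0, so result = 0
(a ∧ (b → (¬a ∧ a))) = min(0.7, 0) = 0
(¬a → (a ∧ (b → (¬a ∧ a)))): 0 ≤ 0, so result = 1
((b → b) ∨ (¬a → (a ∧ (b → (¬a ∧ a))))) = max(1, 1) = 1
((¬b → ((a → a) ∨ b)) ∨ ((b → b) ∨ (¬a → (a ∧ (b → (¬a ∧ a)))))) = max(1, 1) = 1
(¬b ∨ ((¬b → ((a → a) ∨ b)) ∨ ((b → b) ∨ (¬a → (a ∧ (b → (¬a ∧ a))))))) = max(0, 1) = 1
(b ∧ (¬b ∨ ((¬b → ((a → a) ∨ b)) ∨ ((b → b) ∨ (¬a → (a ∧ (b → (¬a ∧ a)))))))) = min(0.69, 1) = 0.69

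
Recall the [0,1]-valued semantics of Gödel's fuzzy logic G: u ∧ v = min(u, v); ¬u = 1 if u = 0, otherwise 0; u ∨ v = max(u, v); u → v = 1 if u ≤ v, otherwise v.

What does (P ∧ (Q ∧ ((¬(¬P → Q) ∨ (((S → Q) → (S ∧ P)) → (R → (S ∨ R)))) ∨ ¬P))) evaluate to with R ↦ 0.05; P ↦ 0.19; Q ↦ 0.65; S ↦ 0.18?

0.19

¬P: Gödel ¬ of 0.19 = 0 (operand ≠ 0)
(¬P → Q): 0 ≤ 0.65, so result = 1
¬(¬P → Q): Gödel ¬ of 1 = 0 (operand ≠ 0)
(S → Q): 0.18 ≤ 0.65, so result = 1
(S ∧ P) = min(0.18, 0.19) = 0.18
((S → Q) → (S ∧ P)): 1 > 0.18, so result = 0.18
(S ∨ R) = max(0.18, 0.05) = 0.18
(R → (S ∨ R)): 0.05 ≤ 0.18, so result = 1
(((S → Q) → (S ∧ P)) → (R → (S ∨ R))): 0.18 ≤ 1, so result = 1
(¬(¬P → Q) ∨ (((S → Q) → (S ∧ P)) → (R → (S ∨ R)))) = max(0, 1) = 1
¬P: Gödel ¬ of 0.19 = 0 (operand ≠ 0)
((¬(¬P → Q) ∨ (((S → Q) → (S ∧ P)) → (R → (S ∨ R)))) ∨ ¬P) = max(1, 0) = 1
(Q ∧ ((¬(¬P → Q) ∨ (((S → Q) → (S ∧ P)) → (R → (S ∨ R)))) ∨ ¬P)) = min(0.65, 1) = 0.65
(P ∧ (Q ∧ ((¬(¬P → Q) ∨ (((S → Q) → (S ∧ P)) → (R → (S ∨ R)))) ∨ ¬P))) = min(0.19, 0.65) = 0.19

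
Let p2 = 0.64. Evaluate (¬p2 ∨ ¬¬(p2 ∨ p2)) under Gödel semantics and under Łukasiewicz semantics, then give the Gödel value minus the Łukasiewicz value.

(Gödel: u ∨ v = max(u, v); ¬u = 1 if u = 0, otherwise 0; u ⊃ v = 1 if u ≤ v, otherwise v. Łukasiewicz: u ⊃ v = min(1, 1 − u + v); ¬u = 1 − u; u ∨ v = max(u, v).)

0.36

Gödel evaluation:
  ¬p2: Gödel ¬ of 0.64 = 0 (operand ≠ 0)
  (p2 ∨ p2) = max(0.64, 0.64) = 0.64
  ¬(p2 ∨ p2): Gödel ¬ of 0.64 = 0 (operand ≠ 0)
  ¬¬(p2 ∨ p2): Gödel ¬ of 0 = 1 (operand is 0)
  (¬p2 ∨ ¬¬(p2 ∨ p2)) = max(0, 1) = 1
  Gödel value = 1
Łukasiewicz evaluation:
  ¬p2: Łukasiewicz ¬ gives 1 − 0.64 = 0.36
  (p2 ∨ p2) = max(0.64, 0.64) = 0.64
  ¬(p2 ∨ p2): Łukasiewicz ¬ gives 1 − 0.64 = 0.36
  ¬¬(p2 ∨ p2): Łukasiewicz ¬ gives 1 − 0.36 = 0.64
  (¬p2 ∨ ¬¬(p2 ∨ p2)) = max(0.36, 0.64) = 0.64
  Łukasiewicz value = 0.64
Difference: 1 − 0.64 = 0.36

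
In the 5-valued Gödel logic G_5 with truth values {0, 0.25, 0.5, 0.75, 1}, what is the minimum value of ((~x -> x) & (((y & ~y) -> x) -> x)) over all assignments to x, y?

The minimum is attained at x = 0, y = 0:
  ~x: Gödel ¬ of 0 = 1 (operand is 0)
  (~x -> x): 1 > 0, so result = 0
  ~y: Gödel ¬ of 0 = 1 (operand is 0)
  (y & ~y) = min(0, 1) = 0
  ((y & ~y) -> x): 0 ≤ 0, so result = 1
  (((y & ~y) -> x) -> x): 1 > 0, so result = 0
  ((~x -> x) & (((y & ~y) -> x) -> x)) = min(0, 0) = 0
Checking all 25 assignments confirms none give a value below 0.00.

0.00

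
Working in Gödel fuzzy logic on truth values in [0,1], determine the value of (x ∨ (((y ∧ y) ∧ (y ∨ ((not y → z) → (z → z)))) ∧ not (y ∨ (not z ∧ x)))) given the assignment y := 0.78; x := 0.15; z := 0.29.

0.15

(y ∧ y) = min(0.78, 0.78) = 0.78
not y: Gödel ¬ of 0.78 = 0 (operand ≠ 0)
(not y → z): 0 ≤ 0.29, so result = 1
(z → z): 0.29 ≤ 0.29, so result = 1
((not y → z) → (z → z)): 1 ≤ 1, so result = 1
(y ∨ ((not y → z) → (z → z))) = max(0.78, 1) = 1
((y ∧ y) ∧ (y ∨ ((not y → z) → (z → z)))) = min(0.78, 1) = 0.78
not z: Gödel ¬ of 0.29 = 0 (operand ≠ 0)
(not z ∧ x) = min(0, 0.15) = 0
(y ∨ (not z ∧ x)) = max(0.78, 0) = 0.78
not (y ∨ (not z ∧ x)): Gödel ¬ of 0.78 = 0 (operand ≠ 0)
(((y ∧ y) ∧ (y ∨ ((not y → z) → (z → z)))) ∧ not (y ∨ (not z ∧ x))) = min(0.78, 0) = 0
(x ∨ (((y ∧ y) ∧ (y ∨ ((not y → z) → (z → z)))) ∧ not (y ∨ (not z ∧ x)))) = max(0.15, 0) = 0.15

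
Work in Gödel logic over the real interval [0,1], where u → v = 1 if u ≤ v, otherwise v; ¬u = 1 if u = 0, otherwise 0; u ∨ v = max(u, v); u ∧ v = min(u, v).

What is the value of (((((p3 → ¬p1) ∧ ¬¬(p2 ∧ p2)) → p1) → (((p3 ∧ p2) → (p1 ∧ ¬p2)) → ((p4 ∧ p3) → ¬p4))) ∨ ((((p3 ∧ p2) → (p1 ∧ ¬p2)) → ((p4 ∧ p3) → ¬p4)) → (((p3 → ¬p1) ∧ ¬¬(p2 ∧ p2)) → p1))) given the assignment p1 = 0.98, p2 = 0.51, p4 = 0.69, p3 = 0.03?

¬p1: Gödel ¬ of 0.98 = 0 (operand ≠ 0)
(p3 → ¬p1): 0.03 > 0, so result = 0
(p2 ∧ p2) = min(0.51, 0.51) = 0.51
¬(p2 ∧ p2): Gödel ¬ of 0.51 = 0 (operand ≠ 0)
¬¬(p2 ∧ p2): Gödel ¬ of 0 = 1 (operand is 0)
((p3 → ¬p1) ∧ ¬¬(p2 ∧ p2)) = min(0, 1) = 0
(((p3 → ¬p1) ∧ ¬¬(p2 ∧ p2)) → p1): 0 ≤ 0.98, so result = 1
(p3 ∧ p2) = min(0.03, 0.51) = 0.03
¬p2: Gödel ¬ of 0.51 = 0 (operand ≠ 0)
(p1 ∧ ¬p2) = min(0.98, 0) = 0
((p3 ∧ p2) → (p1 ∧ ¬p2)): 0.03 > 0, so result = 0
(p4 ∧ p3) = min(0.69, 0.03) = 0.03
¬p4: Gödel ¬ of 0.69 = 0 (operand ≠ 0)
((p4 ∧ p3) → ¬p4): 0.03 > 0, so result = 0
(((p3 ∧ p2) → (p1 ∧ ¬p2)) → ((p4 ∧ p3) → ¬p4)): 0 ≤ 0, so result = 1
((((p3 → ¬p1) ∧ ¬¬(p2 ∧ p2)) → p1) → (((p3 ∧ p2) → (p1 ∧ ¬p2)) → ((p4 ∧ p3) → ¬p4))): 1 ≤ 1, so result = 1
(p3 ∧ p2) = min(0.03, 0.51) = 0.03
¬p2: Gödel ¬ of 0.51 = 0 (operand ≠ 0)
(p1 ∧ ¬p2) = min(0.98, 0) = 0
((p3 ∧ p2) → (p1 ∧ ¬p2)): 0.03 > 0, so result = 0
(p4 ∧ p3) = min(0.69, 0.03) = 0.03
¬p4: Gödel ¬ of 0.69 = 0 (operand ≠ 0)
((p4 ∧ p3) → ¬p4): 0.03 > 0, so result = 0
(((p3 ∧ p2) → (p1 ∧ ¬p2)) → ((p4 ∧ p3) → ¬p4)): 0 ≤ 0, so result = 1
¬p1: Gödel ¬ of 0.98 = 0 (operand ≠ 0)
(p3 → ¬p1): 0.03 > 0, so result = 0
(p2 ∧ p2) = min(0.51, 0.51) = 0.51
¬(p2 ∧ p2): Gödel ¬ of 0.51 = 0 (operand ≠ 0)
¬¬(p2 ∧ p2): Gödel ¬ of 0 = 1 (operand is 0)
((p3 → ¬p1) ∧ ¬¬(p2 ∧ p2)) = min(0, 1) = 0
(((p3 → ¬p1) ∧ ¬¬(p2 ∧ p2)) → p1): 0 ≤ 0.98, so result = 1
((((p3 ∧ p2) → (p1 ∧ ¬p2)) → ((p4 ∧ p3) → ¬p4)) → (((p3 → ¬p1) ∧ ¬¬(p2 ∧ p2)) → p1)): 1 ≤ 1, so result = 1
(((((p3 → ¬p1) ∧ ¬¬(p2 ∧ p2)) → p1) → (((p3 ∧ p2) → (p1 ∧ ¬p2)) → ((p4 ∧ p3) → ¬p4))) ∨ ((((p3 ∧ p2) → (p1 ∧ ¬p2)) → ((p4 ∧ p3) → ¬p4)) → (((p3 → ¬p1) ∧ ¬¬(p2 ∧ p2)) → p1))) = max(1, 1) = 1

1.00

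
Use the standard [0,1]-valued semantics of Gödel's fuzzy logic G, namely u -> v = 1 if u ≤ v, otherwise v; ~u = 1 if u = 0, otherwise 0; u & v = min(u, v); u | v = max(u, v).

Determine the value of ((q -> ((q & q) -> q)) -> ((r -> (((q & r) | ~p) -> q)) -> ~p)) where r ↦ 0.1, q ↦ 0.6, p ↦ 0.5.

0.00

(q & q) = min(0.6, 0.6) = 0.6
((q & q) -> q): 0.6 ≤ 0.6, so result = 1
(q -> ((q & q) -> q)): 0.6 ≤ 1, so result = 1
(q & r) = min(0.6, 0.1) = 0.1
~p: Gödel ¬ of 0.5 = 0 (operand ≠ 0)
((q & r) | ~p) = max(0.1, 0) = 0.1
(((q & r) | ~p) -> q): 0.1 ≤ 0.6, so result = 1
(r -> (((q & r) | ~p) -> q)): 0.1 ≤ 1, so result = 1
~p: Gödel ¬ of 0.5 = 0 (operand ≠ 0)
((r -> (((q & r) | ~p) -> q)) -> ~p): 1 > 0, so result = 0
((q -> ((q & q) -> q)) -> ((r -> (((q & r) | ~p) -> q)) -> ~p)): 1 > 0, so result = 0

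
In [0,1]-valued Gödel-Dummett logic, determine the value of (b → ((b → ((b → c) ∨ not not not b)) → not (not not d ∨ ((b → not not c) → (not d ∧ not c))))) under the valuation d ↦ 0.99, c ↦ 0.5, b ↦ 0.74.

0.00

(b → c): 0.74 > 0.5, so result = 0.5
not b: Gödel ¬ of 0.74 = 0 (operand ≠ 0)
not not b: Gödel ¬ of 0 = 1 (operand is 0)
not not not b: Gödel ¬ of 1 = 0 (operand ≠ 0)
((b → c) ∨ not not not b) = max(0.5, 0) = 0.5
(b → ((b → c) ∨ not not not b)): 0.74 > 0.5, so result = 0.5
not d: Gödel ¬ of 0.99 = 0 (operand ≠ 0)
not not d: Gödel ¬ of 0 = 1 (operand is 0)
not c: Gödel ¬ of 0.5 = 0 (operand ≠ 0)
not not c: Gödel ¬ of 0 = 1 (operand is 0)
(b → not not c): 0.74 ≤ 1, so result = 1
not d: Gödel ¬ of 0.99 = 0 (operand ≠ 0)
not c: Gödel ¬ of 0.5 = 0 (operand ≠ 0)
(not d ∧ not c) = min(0, 0) = 0
((b → not not c) → (not d ∧ not c)): 1 > 0, so result = 0
(not not d ∨ ((b → not not c) → (not d ∧ not c))) = max(1, 0) = 1
not (not not d ∨ ((b → not not c) → (not d ∧ not c))): Gödel ¬ of 1 = 0 (operand ≠ 0)
((b → ((b → c) ∨ not not not b)) → not (not not d ∨ ((b → not not c) → (not d ∧ not c)))): 0.5 > 0, so result = 0
(b → ((b → ((b → c) ∨ not not not b)) → not (not not d ∨ ((b → not not c) → (not d ∧ not c))))): 0.74 > 0, so result = 0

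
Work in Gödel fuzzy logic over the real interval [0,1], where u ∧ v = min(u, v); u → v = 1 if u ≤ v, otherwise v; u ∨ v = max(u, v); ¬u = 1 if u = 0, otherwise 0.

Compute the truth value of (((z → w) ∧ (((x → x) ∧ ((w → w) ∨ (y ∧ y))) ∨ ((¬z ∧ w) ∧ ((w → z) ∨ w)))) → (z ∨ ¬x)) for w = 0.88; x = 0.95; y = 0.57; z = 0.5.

0.50

(z → w): 0.5 ≤ 0.88, so result = 1
(x → x): 0.95 ≤ 0.95, so result = 1
(w → w): 0.88 ≤ 0.88, so result = 1
(y ∧ y) = min(0.57, 0.57) = 0.57
((w → w) ∨ (y ∧ y)) = max(1, 0.57) = 1
((x → x) ∧ ((w → w) ∨ (y ∧ y))) = min(1, 1) = 1
¬z: Gödel ¬ of 0.5 = 0 (operand ≠ 0)
(¬z ∧ w) = min(0, 0.88) = 0
(w → z): 0.88 > 0.5, so result = 0.5
((w → z) ∨ w) = max(0.5, 0.88) = 0.88
((¬z ∧ w) ∧ ((w → z) ∨ w)) = min(0, 0.88) = 0
(((x → x) ∧ ((w → w) ∨ (y ∧ y))) ∨ ((¬z ∧ w) ∧ ((w → z) ∨ w))) = max(1, 0) = 1
((z → w) ∧ (((x → x) ∧ ((w → w) ∨ (y ∧ y))) ∨ ((¬z ∧ w) ∧ ((w → z) ∨ w)))) = min(1, 1) = 1
¬x: Gödel ¬ of 0.95 = 0 (operand ≠ 0)
(z ∨ ¬x) = max(0.5, 0) = 0.5
(((z → w) ∧ (((x → x) ∧ ((w → w) ∨ (y ∧ y))) ∨ ((¬z ∧ w) ∧ ((w → z) ∨ w)))) → (z ∨ ¬x)): 1 > 0.5, so result = 0.5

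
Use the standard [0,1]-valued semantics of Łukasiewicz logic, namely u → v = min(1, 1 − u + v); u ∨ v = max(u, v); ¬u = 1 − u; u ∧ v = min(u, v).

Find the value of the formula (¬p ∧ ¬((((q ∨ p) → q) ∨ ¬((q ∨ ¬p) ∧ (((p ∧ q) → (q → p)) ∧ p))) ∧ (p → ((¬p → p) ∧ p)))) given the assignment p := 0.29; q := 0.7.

0.00

¬p: Łukasiewicz ¬ gives 1 − 0.29 = 0.71
(q ∨ p) = max(0.7, 0.29) = 0.7
((q ∨ p) → q): min(1, 1 − 0.7 + 0.7) = 1
¬p: Łukasiewicz ¬ gives 1 − 0.29 = 0.71
(q ∨ ¬p) = max(0.7, 0.71) = 0.71
(p ∧ q) = min(0.29, 0.7) = 0.29
(q → p): min(1, 1 − 0.7 + 0.29) = 0.59
((p ∧ q) → (q → p)): min(1, 1 − 0.29 + 0.59) = 1
(((p ∧ q) → (q → p)) ∧ p) = min(1, 0.29) = 0.29
((q ∨ ¬p) ∧ (((p ∧ q) → (q → p)) ∧ p)) = min(0.71, 0.29) = 0.29
¬((q ∨ ¬p) ∧ (((p ∧ q) → (q → p)) ∧ p)): Łukasiewicz ¬ gives 1 − 0.29 = 0.71
(((q ∨ p) → q) ∨ ¬((q ∨ ¬p) ∧ (((p ∧ q) → (q → p)) ∧ p))) = max(1, 0.71) = 1
¬p: Łukasiewicz ¬ gives 1 − 0.29 = 0.71
(¬p → p): min(1, 1 − 0.71 + 0.29) = 0.58
((¬p → p) ∧ p) = min(0.58, 0.29) = 0.29
(p → ((¬p → p) ∧ p)): min(1, 1 − 0.29 + 0.29) = 1
((((q ∨ p) → q) ∨ ¬((q ∨ ¬p) ∧ (((p ∧ q) → (q → p)) ∧ p))) ∧ (p → ((¬p → p) ∧ p))) = min(1, 1) = 1
¬((((q ∨ p) → q) ∨ ¬((q ∨ ¬p) ∧ (((p ∧ q) → (q → p)) ∧ p))) ∧ (p → ((¬p → p) ∧ p))): Łukasiewicz ¬ gives 1 − 1 = 0
(¬p ∧ ¬((((q ∨ p) → q) ∨ ¬((q ∨ ¬p) ∧ (((p ∧ q) → (q → p)) ∧ p))) ∧ (p → ((¬p → p) ∧ p)))) = min(0.71, 0) = 0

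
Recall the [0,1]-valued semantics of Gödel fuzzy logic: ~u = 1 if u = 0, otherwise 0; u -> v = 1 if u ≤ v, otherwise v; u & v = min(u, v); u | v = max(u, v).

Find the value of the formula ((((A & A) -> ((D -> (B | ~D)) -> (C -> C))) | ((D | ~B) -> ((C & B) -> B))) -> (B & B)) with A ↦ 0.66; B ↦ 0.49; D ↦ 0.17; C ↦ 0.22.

0.49

(A & A) = min(0.66, 0.66) = 0.66
~D: Gödel ¬ of 0.17 = 0 (operand ≠ 0)
(B | ~D) = max(0.49, 0) = 0.49
(D -> (B | ~D)): 0.17 ≤ 0.49, so result = 1
(C -> C): 0.22 ≤ 0.22, so result = 1
((D -> (B | ~D)) -> (C -> C)): 1 ≤ 1, so result = 1
((A & A) -> ((D -> (B | ~D)) -> (C -> C))): 0.66 ≤ 1, so result = 1
~B: Gödel ¬ of 0.49 = 0 (operand ≠ 0)
(D | ~B) = max(0.17, 0) = 0.17
(C & B) = min(0.22, 0.49) = 0.22
((C & B) -> B): 0.22 ≤ 0.49, so result = 1
((D | ~B) -> ((C & B) -> B)): 0.17 ≤ 1, so result = 1
(((A & A) -> ((D -> (B | ~D)) -> (C -> C))) | ((D | ~B) -> ((C & B) -> B))) = max(1, 1) = 1
(B & B) = min(0.49, 0.49) = 0.49
((((A & A) -> ((D -> (B | ~D)) -> (C -> C))) | ((D | ~B) -> ((C & B) -> B))) -> (B & B)): 1 > 0.49, so result = 0.49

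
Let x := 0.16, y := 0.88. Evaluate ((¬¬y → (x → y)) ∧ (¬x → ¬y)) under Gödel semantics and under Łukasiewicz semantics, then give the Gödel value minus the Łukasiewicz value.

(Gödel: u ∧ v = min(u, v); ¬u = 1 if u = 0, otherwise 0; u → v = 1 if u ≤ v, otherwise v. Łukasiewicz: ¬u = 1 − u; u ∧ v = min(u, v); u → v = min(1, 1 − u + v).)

0.72

Gödel evaluation:
  ¬y: Gödel ¬ of 0.88 = 0 (operand ≠ 0)
  ¬¬y: Gödel ¬ of 0 = 1 (operand is 0)
  (x → y): 0.16 ≤ 0.88, so result = 1
  (¬¬y → (x → y)): 1 ≤ 1, so result = 1
  ¬x: Gödel ¬ of 0.16 = 0 (operand ≠ 0)
  ¬y: Gödel ¬ of 0.88 = 0 (operand ≠ 0)
  (¬x → ¬y): 0 ≤ 0, so result = 1
  ((¬¬y → (x → y)) ∧ (¬x → ¬y)) = min(1, 1) = 1
  Gödel value = 1
Łukasiewicz evaluation:
  ¬y: Łukasiewicz ¬ gives 1 − 0.88 = 0.12
  ¬¬y: Łukasiewicz ¬ gives 1 − 0.12 = 0.88
  (x → y): min(1, 1 − 0.16 + 0.88) = 1
  (¬¬y → (x → y)): min(1, 1 − 0.88 + 1) = 1
  ¬x: Łukasiewicz ¬ gives 1 − 0.16 = 0.84
  ¬y: Łukasiewicz ¬ gives 1 − 0.88 = 0.12
  (¬x → ¬y): min(1, 1 − 0.84 + 0.12) = 0.28
  ((¬¬y → (x → y)) ∧ (¬x → ¬y)) = min(1, 0.28) = 0.28
  Łukasiewicz value = 0.28
Difference: 1 − 0.28 = 0.72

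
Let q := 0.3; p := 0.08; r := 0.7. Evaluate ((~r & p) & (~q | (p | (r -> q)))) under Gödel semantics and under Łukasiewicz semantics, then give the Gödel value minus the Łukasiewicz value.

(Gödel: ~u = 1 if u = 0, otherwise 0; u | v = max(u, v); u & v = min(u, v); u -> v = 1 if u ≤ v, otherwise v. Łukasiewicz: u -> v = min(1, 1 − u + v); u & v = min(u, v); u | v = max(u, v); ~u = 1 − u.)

-0.08

Gödel evaluation:
  ~r: Gödel ¬ of 0.7 = 0 (operand ≠ 0)
  (~r & p) = min(0, 0.08) = 0
  ~q: Gödel ¬ of 0.3 = 0 (operand ≠ 0)
  (r -> q): 0.7 > 0.3, so result = 0.3
  (p | (r -> q)) = max(0.08, 0.3) = 0.3
  (~q | (p | (r -> q))) = max(0, 0.3) = 0.3
  ((~r & p) & (~q | (p | (r -> q)))) = min(0, 0.3) = 0
  Gödel value = 0
Łukasiewicz evaluation:
  ~r: Łukasiewicz ¬ gives 1 − 0.7 = 0.3
  (~r & p) = min(0.3, 0.08) = 0.08
  ~q: Łukasiewicz ¬ gives 1 − 0.3 = 0.7
  (r -> q): min(1, 1 − 0.7 + 0.3) = 0.6
  (p | (r -> q)) = max(0.08, 0.6) = 0.6
  (~q | (p | (r -> q))) = max(0.7, 0.6) = 0.7
  ((~r & p) & (~q | (p | (r -> q)))) = min(0.08, 0.7) = 0.08
  Łukasiewicz value = 0.08
Difference: 0 − 0.08 = -0.08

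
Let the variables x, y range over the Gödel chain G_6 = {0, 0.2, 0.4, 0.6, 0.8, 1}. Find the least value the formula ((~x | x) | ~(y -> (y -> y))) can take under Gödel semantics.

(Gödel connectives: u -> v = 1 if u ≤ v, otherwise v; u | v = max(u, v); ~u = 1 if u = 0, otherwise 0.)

The minimum is attained at x = 0.2, y = 0:
  ~x: Gödel ¬ of 0.2 = 0 (operand ≠ 0)
  (~x | x) = max(0, 0.2) = 0.2
  (y -> y): 0 ≤ 0, so result = 1
  (y -> (y -> y)): 0 ≤ 1, so result = 1
  ~(y -> (y -> y)): Gödel ¬ of 1 = 0 (operand ≠ 0)
  ((~x | x) | ~(y -> (y -> y))) = max(0.2, 0) = 0.2
Checking all 36 assignments confirms none give a value below 0.20.

0.20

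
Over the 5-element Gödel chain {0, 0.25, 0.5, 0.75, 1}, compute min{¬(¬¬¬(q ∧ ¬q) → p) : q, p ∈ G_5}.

0.00

The minimum is attained at q = 0, p = 0.25:
  ¬q: Gödel ¬ of 0 = 1 (operand is 0)
  (q ∧ ¬q) = min(0, 1) = 0
  ¬(q ∧ ¬q): Gödel ¬ of 0 = 1 (operand is 0)
  ¬¬(q ∧ ¬q): Gödel ¬ of 1 = 0 (operand ≠ 0)
  ¬¬¬(q ∧ ¬q): Gödel ¬ of 0 = 1 (operand is 0)
  (¬¬¬(q ∧ ¬q) → p): 1 > 0.25, so result = 0.25
  ¬(¬¬¬(q ∧ ¬q) → p): Gödel ¬ of 0.25 = 0 (operand ≠ 0)
Checking all 25 assignments confirms none give a value below 0.00.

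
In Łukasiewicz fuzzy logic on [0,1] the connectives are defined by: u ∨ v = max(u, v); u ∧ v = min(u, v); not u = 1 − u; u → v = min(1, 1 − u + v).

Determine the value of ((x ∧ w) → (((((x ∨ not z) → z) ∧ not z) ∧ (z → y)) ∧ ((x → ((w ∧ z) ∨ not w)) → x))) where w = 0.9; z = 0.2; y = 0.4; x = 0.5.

(x ∧ w) = min(0.5, 0.9) = 0.5
not z: Łukasiewicz ¬ gives 1 − 0.2 = 0.8
(x ∨ not z) = max(0.5, 0.8) = 0.8
((x ∨ not z) → z): min(1, 1 − 0.8 + 0.2) = 0.4
not z: Łukasiewicz ¬ gives 1 − 0.2 = 0.8
(((x ∨ not z) → z) ∧ not z) = min(0.4, 0.8) = 0.4
(z → y): min(1, 1 − 0.2 + 0.4) = 1
((((x ∨ not z) → z) ∧ not z) ∧ (z → y)) = min(0.4, 1) = 0.4
(w ∧ z) = min(0.9, 0.2) = 0.2
not w: Łukasiewicz ¬ gives 1 − 0.9 = 0.1
((w ∧ z) ∨ not w) = max(0.2, 0.1) = 0.2
(x → ((w ∧ z) ∨ not w)): min(1, 1 − 0.5 + 0.2) = 0.7
((x → ((w ∧ z) ∨ not w)) → x): min(1, 1 − 0.7 + 0.5) = 0.8
(((((x ∨ not z) → z) ∧ not z) ∧ (z → y)) ∧ ((x → ((w ∧ z) ∨ not w)) → x)) = min(0.4, 0.8) = 0.4
((x ∧ w) → (((((x ∨ not z) → z) ∧ not z) ∧ (z → y)) ∧ ((x → ((w ∧ z) ∨ not w)) → x))): min(1, 1 − 0.5 + 0.4) = 0.9

0.90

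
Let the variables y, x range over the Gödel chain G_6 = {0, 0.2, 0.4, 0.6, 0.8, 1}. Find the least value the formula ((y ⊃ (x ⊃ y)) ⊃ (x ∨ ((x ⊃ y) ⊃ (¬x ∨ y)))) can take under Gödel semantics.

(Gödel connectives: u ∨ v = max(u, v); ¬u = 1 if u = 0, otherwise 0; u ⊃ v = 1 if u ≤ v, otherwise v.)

The minimum is attained at y = 0.2, x = 0.2:
  (x ⊃ y): 0.2 ≤ 0.2, so result = 1
  (y ⊃ (x ⊃ y)): 0.2 ≤ 1, so result = 1
  (x ⊃ y): 0.2 ≤ 0.2, so result = 1
  ¬x: Gödel ¬ of 0.2 = 0 (operand ≠ 0)
  (¬x ∨ y) = max(0, 0.2) = 0.2
  ((x ⊃ y) ⊃ (¬x ∨ y)): 1 > 0.2, so result = 0.2
  (x ∨ ((x ⊃ y) ⊃ (¬x ∨ y))) = max(0.2, 0.2) = 0.2
  ((y ⊃ (x ⊃ y)) ⊃ (x ∨ ((x ⊃ y) ⊃ (¬x ∨ y)))): 1 > 0.2, so result = 0.2
Checking all 36 assignments confirms none give a value below 0.20.

0.20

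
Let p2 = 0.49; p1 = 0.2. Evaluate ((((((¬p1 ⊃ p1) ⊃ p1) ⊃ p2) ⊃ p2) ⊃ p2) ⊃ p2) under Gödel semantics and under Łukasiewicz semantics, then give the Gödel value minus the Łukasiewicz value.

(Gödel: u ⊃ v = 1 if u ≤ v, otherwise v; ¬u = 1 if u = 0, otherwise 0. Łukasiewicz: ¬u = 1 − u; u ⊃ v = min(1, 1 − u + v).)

Gödel evaluation:
  ¬p1: Gödel ¬ of 0.2 = 0 (operand ≠ 0)
  (¬p1 ⊃ p1): 0 ≤ 0.2, so result = 1
  ((¬p1 ⊃ p1) ⊃ p1): 1 > 0.2, so result = 0.2
  (((¬p1 ⊃ p1) ⊃ p1) ⊃ p2): 0.2 ≤ 0.49, so result = 1
  ((((¬p1 ⊃ p1) ⊃ p1) ⊃ p2) ⊃ p2): 1 > 0.49, so result = 0.49
  (((((¬p1 ⊃ p1) ⊃ p1) ⊃ p2) ⊃ p2) ⊃ p2): 0.49 ≤ 0.49, so result = 1
  ((((((¬p1 ⊃ p1) ⊃ p1) ⊃ p2) ⊃ p2) ⊃ p2) ⊃ p2): 1 > 0.49, so result = 0.49
  Gödel value = 0.49
Łukasiewicz evaluation:
  ¬p1: Łukasiewicz ¬ gives 1 − 0.2 = 0.8
  (¬p1 ⊃ p1): min(1, 1 − 0.8 + 0.2) = 0.4
  ((¬p1 ⊃ p1) ⊃ p1): min(1, 1 − 0.4 + 0.2) = 0.8
  (((¬p1 ⊃ p1) ⊃ p1) ⊃ p2): min(1, 1 − 0.8 + 0.49) = 0.69
  ((((¬p1 ⊃ p1) ⊃ p1) ⊃ p2) ⊃ p2): min(1, 1 − 0.69 + 0.49) = 0.8
  (((((¬p1 ⊃ p1) ⊃ p1) ⊃ p2) ⊃ p2) ⊃ p2): min(1, 1 − 0.8 + 0.49) = 0.69
  ((((((¬p1 ⊃ p1) ⊃ p1) ⊃ p2) ⊃ p2) ⊃ p2) ⊃ p2): min(1, 1 − 0.69 + 0.49) = 0.8
  Łukasiewicz value = 0.8
Difference: 0.49 − 0.8 = -0.31

-0.31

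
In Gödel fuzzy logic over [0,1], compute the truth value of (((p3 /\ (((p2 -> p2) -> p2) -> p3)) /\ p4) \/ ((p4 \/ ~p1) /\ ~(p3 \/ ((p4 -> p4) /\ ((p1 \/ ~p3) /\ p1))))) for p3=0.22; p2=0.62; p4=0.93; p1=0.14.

(p2 -> p2): 0.62 ≤ 0.62, so result = 1
((p2 -> p2) -> p2): 1 > 0.62, so result = 0.62
(((p2 -> p2) -> p2) -> p3): 0.62 > 0.22, so result = 0.22
(p3 /\ (((p2 -> p2) -> p2) -> p3)) = min(0.22, 0.22) = 0.22
((p3 /\ (((p2 -> p2) -> p2) -> p3)) /\ p4) = min(0.22, 0.93) = 0.22
~p1: Gödel ¬ of 0.14 = 0 (operand ≠ 0)
(p4 \/ ~p1) = max(0.93, 0) = 0.93
(p4 -> p4): 0.93 ≤ 0.93, so result = 1
~p3: Gödel ¬ of 0.22 = 0 (operand ≠ 0)
(p1 \/ ~p3) = max(0.14, 0) = 0.14
((p1 \/ ~p3) /\ p1) = min(0.14, 0.14) = 0.14
((p4 -> p4) /\ ((p1 \/ ~p3) /\ p1)) = min(1, 0.14) = 0.14
(p3 \/ ((p4 -> p4) /\ ((p1 \/ ~p3) /\ p1))) = max(0.22, 0.14) = 0.22
~(p3 \/ ((p4 -> p4) /\ ((p1 \/ ~p3) /\ p1))): Gödel ¬ of 0.22 = 0 (operand ≠ 0)
((p4 \/ ~p1) /\ ~(p3 \/ ((p4 -> p4) /\ ((p1 \/ ~p3) /\ p1)))) = min(0.93, 0) = 0
(((p3 /\ (((p2 -> p2) -> p2) -> p3)) /\ p4) \/ ((p4 \/ ~p1) /\ ~(p3 \/ ((p4 -> p4) /\ ((p1 \/ ~p3) /\ p1))))) = max(0.22, 0) = 0.22

0.22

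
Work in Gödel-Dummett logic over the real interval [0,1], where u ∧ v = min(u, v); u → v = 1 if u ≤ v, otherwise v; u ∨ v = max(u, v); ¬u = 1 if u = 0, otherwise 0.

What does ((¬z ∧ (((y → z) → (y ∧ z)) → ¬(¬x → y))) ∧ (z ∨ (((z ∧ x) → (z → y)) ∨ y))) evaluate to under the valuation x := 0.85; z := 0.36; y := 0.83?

¬z: Gödel ¬ of 0.36 = 0 (operand ≠ 0)
(y → z): 0.83 > 0.36, so result = 0.36
(y ∧ z) = min(0.83, 0.36) = 0.36
((y → z) → (y ∧ z)): 0.36 ≤ 0.36, so result = 1
¬x: Gödel ¬ of 0.85 = 0 (operand ≠ 0)
(¬x → y): 0 ≤ 0.83, so result = 1
¬(¬x → y): Gödel ¬ of 1 = 0 (operand ≠ 0)
(((y → z) → (y ∧ z)) → ¬(¬x → y)): 1 > 0, so result = 0
(¬z ∧ (((y → z) → (y ∧ z)) → ¬(¬x → y))) = min(0, 0) = 0
(z ∧ x) = min(0.36, 0.85) = 0.36
(z → y): 0.36 ≤ 0.83, so result = 1
((z ∧ x) → (z → y)): 0.36 ≤ 1, so result = 1
(((z ∧ x) → (z → y)) ∨ y) = max(1, 0.83) = 1
(z ∨ (((z ∧ x) → (z → y)) ∨ y)) = max(0.36, 1) = 1
((¬z ∧ (((y → z) → (y ∧ z)) → ¬(¬x → y))) ∧ (z ∨ (((z ∧ x) → (z → y)) ∨ y))) = min(0, 1) = 0

0.00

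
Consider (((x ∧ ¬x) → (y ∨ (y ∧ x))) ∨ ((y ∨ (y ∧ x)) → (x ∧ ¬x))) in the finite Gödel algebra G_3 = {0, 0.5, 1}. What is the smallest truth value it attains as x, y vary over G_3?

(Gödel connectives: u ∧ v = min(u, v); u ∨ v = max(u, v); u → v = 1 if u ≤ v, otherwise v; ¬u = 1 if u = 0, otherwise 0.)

1.00

Every assignment gives 1. For instance at x = 0, y = 0:
  ¬x: Gödel ¬ of 0 = 1 (operand is 0)
  (x ∧ ¬x) = min(0, 1) = 0
  (y ∧ x) = min(0, 0) = 0
  (y ∨ (y ∧ x)) = max(0, 0) = 0
  ((x ∧ ¬x) → (y ∨ (y ∧ x))): 0 ≤ 0, so result = 1
  (y ∧ x) = min(0, 0) = 0
  (y ∨ (y ∧ x)) = max(0, 0) = 0
  ¬x: Gödel ¬ of 0 = 1 (operand is 0)
  (x ∧ ¬x) = min(0, 1) = 0
  ((y ∨ (y ∧ x)) → (x ∧ ¬x)): 0 ≤ 0, so result = 1
  (((x ∧ ¬x) → (y ∨ (y ∧ x))) ∨ ((y ∨ (y ∧ x)) → (x ∧ ¬x))) = max(1, 1) = 1
All 9 assignments give value 1 — the formula is a G_3-tautology.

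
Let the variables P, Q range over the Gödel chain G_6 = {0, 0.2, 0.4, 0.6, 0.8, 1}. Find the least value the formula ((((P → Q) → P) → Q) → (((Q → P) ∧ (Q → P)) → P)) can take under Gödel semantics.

The minimum is attained at P = 0, Q = 0:
  (P → Q): 0 ≤ 0, so result = 1
  ((P → Q) → P): 1 > 0, so result = 0
  (((P → Q) → P) → Q): 0 ≤ 0, so result = 1
  (Q → P): 0 ≤ 0, so result = 1
  (Q → P): 0 ≤ 0, so result = 1
  ((Q → P) ∧ (Q → P)) = min(1, 1) = 1
  (((Q → P) ∧ (Q → P)) → P): 1 > 0, so result = 0
  ((((P → Q) → P) → Q) → (((Q → P) ∧ (Q → P)) → P)): 1 > 0, so result = 0
Checking all 36 assignments confirms none give a value below 0.00.

0.00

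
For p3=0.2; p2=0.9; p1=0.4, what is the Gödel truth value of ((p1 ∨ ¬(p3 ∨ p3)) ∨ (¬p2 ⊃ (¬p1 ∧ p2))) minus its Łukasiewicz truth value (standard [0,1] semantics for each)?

0.00

Gödel evaluation:
  (p3 ∨ p3) = max(0.2, 0.2) = 0.2
  ¬(p3 ∨ p3): Gödel ¬ of 0.2 = 0 (operand ≠ 0)
  (p1 ∨ ¬(p3 ∨ p3)) = max(0.4, 0) = 0.4
  ¬p2: Gödel ¬ of 0.9 = 0 (operand ≠ 0)
  ¬p1: Gödel ¬ of 0.4 = 0 (operand ≠ 0)
  (¬p1 ∧ p2) = min(0, 0.9) = 0
  (¬p2 ⊃ (¬p1 ∧ p2)): 0 ≤ 0, so result = 1
  ((p1 ∨ ¬(p3 ∨ p3)) ∨ (¬p2 ⊃ (¬p1 ∧ p2))) = max(0.4, 1) = 1
  Gödel value = 1
Łukasiewicz evaluation:
  (p3 ∨ p3) = max(0.2, 0.2) = 0.2
  ¬(p3 ∨ p3): Łukasiewicz ¬ gives 1 − 0.2 = 0.8
  (p1 ∨ ¬(p3 ∨ p3)) = max(0.4, 0.8) = 0.8
  ¬p2: Łukasiewicz ¬ gives 1 − 0.9 = 0.1
  ¬p1: Łukasiewicz ¬ gives 1 − 0.4 = 0.6
  (¬p1 ∧ p2) = min(0.6, 0.9) = 0.6
  (¬p2 ⊃ (¬p1 ∧ p2)): min(1, 1 − 0.1 + 0.6) = 1
  ((p1 ∨ ¬(p3 ∨ p3)) ∨ (¬p2 ⊃ (¬p1 ∧ p2))) = max(0.8, 1) = 1
  Łukasiewicz value = 1
Difference: 1 − 1 = 0.00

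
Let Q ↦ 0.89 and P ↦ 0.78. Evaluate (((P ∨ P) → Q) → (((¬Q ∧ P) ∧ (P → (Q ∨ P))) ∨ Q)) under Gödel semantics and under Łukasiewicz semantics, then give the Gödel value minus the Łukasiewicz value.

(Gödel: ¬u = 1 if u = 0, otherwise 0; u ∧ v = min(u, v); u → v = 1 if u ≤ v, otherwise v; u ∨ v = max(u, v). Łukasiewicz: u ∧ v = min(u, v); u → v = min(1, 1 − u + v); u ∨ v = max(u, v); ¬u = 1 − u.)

0.00

Gödel evaluation:
  (P ∨ P) = max(0.78, 0.78) = 0.78
  ((P ∨ P) → Q): 0.78 ≤ 0.89, so result = 1
  ¬Q: Gödel ¬ of 0.89 = 0 (operand ≠ 0)
  (¬Q ∧ P) = min(0, 0.78) = 0
  (Q ∨ P) = max(0.89, 0.78) = 0.89
  (P → (Q ∨ P)): 0.78 ≤ 0.89, so result = 1
  ((¬Q ∧ P) ∧ (P → (Q ∨ P))) = min(0, 1) = 0
  (((¬Q ∧ P) ∧ (P → (Q ∨ P))) ∨ Q) = max(0, 0.89) = 0.89
  (((P ∨ P) → Q) → (((¬Q ∧ P) ∧ (P → (Q ∨ P))) ∨ Q)): 1 > 0.89, so result = 0.89
  Gödel value = 0.89
Łukasiewicz evaluation:
  (P ∨ P) = max(0.78, 0.78) = 0.78
  ((P ∨ P) → Q): min(1, 1 − 0.78 + 0.89) = 1
  ¬Q: Łukasiewicz ¬ gives 1 − 0.89 = 0.11
  (¬Q ∧ P) = min(0.11, 0.78) = 0.11
  (Q ∨ P) = max(0.89, 0.78) = 0.89
  (P → (Q ∨ P)): min(1, 1 − 0.78 + 0.89) = 1
  ((¬Q ∧ P) ∧ (P → (Q ∨ P))) = min(0.11, 1) = 0.11
  (((¬Q ∧ P) ∧ (P → (Q ∨ P))) ∨ Q) = max(0.11, 0.89) = 0.89
  (((P ∨ P) → Q) → (((¬Q ∧ P) ∧ (P → (Q ∨ P))) ∨ Q)): min(1, 1 − 1 + 0.89) = 0.89
  Łukasiewicz value = 0.89
Difference: 0.89 − 0.89 = 0.00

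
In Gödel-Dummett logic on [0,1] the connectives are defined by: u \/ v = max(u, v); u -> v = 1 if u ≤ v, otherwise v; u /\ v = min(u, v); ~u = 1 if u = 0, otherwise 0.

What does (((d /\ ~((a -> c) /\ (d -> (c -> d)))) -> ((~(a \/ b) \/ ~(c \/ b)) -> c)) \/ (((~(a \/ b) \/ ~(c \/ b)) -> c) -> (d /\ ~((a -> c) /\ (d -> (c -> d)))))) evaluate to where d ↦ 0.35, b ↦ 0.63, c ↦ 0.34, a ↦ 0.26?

(a -> c): 0.26 ≤ 0.34, so result = 1
(c -> d): 0.34 ≤ 0.35, so result = 1
(d -> (c -> d)): 0.35 ≤ 1, so result = 1
((a -> c) /\ (d -> (c -> d))) = min(1, 1) = 1
~((a -> c) /\ (d -> (c -> d))): Gödel ¬ of 1 = 0 (operand ≠ 0)
(d /\ ~((a -> c) /\ (d -> (c -> d)))) = min(0.35, 0) = 0
(a \/ b) = max(0.26, 0.63) = 0.63
~(a \/ b): Gödel ¬ of 0.63 = 0 (operand ≠ 0)
(c \/ b) = max(0.34, 0.63) = 0.63
~(c \/ b): Gödel ¬ of 0.63 = 0 (operand ≠ 0)
(~(a \/ b) \/ ~(c \/ b)) = max(0, 0) = 0
((~(a \/ b) \/ ~(c \/ b)) -> c): 0 ≤ 0.34, so result = 1
((d /\ ~((a -> c) /\ (d -> (c -> d)))) -> ((~(a \/ b) \/ ~(c \/ b)) -> c)): 0 ≤ 1, so result = 1
(a \/ b) = max(0.26, 0.63) = 0.63
~(a \/ b): Gödel ¬ of 0.63 = 0 (operand ≠ 0)
(c \/ b) = max(0.34, 0.63) = 0.63
~(c \/ b): Gödel ¬ of 0.63 = 0 (operand ≠ 0)
(~(a \/ b) \/ ~(c \/ b)) = max(0, 0) = 0
((~(a \/ b) \/ ~(c \/ b)) -> c): 0 ≤ 0.34, so result = 1
(a -> c): 0.26 ≤ 0.34, so result = 1
(c -> d): 0.34 ≤ 0.35, so result = 1
(d -> (c -> d)): 0.35 ≤ 1, so result = 1
((a -> c) /\ (d -> (c -> d))) = min(1, 1) = 1
~((a -> c) /\ (d -> (c -> d))): Gödel ¬ of 1 = 0 (operand ≠ 0)
(d /\ ~((a -> c) /\ (d -> (c -> d)))) = min(0.35, 0) = 0
(((~(a \/ b) \/ ~(c \/ b)) -> c) -> (d /\ ~((a -> c) /\ (d -> (c -> d))))): 1 > 0, so result = 0
(((d /\ ~((a -> c) /\ (d -> (c -> d)))) -> ((~(a \/ b) \/ ~(c \/ b)) -> c)) \/ (((~(a \/ b) \/ ~(c \/ b)) -> c) -> (d /\ ~((a -> c) /\ (d -> (c -> d)))))) = max(1, 0) = 1

1.00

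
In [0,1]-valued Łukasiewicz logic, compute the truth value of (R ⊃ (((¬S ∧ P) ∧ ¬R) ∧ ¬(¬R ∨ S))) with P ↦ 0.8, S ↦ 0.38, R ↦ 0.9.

¬S: Łukasiewicz ¬ gives 1 − 0.38 = 0.62
(¬S ∧ P) = min(0.62, 0.8) = 0.62
¬R: Łukasiewicz ¬ gives 1 − 0.9 = 0.1
((¬S ∧ P) ∧ ¬R) = min(0.62, 0.1) = 0.1
¬R: Łukasiewicz ¬ gives 1 − 0.9 = 0.1
(¬R ∨ S) = max(0.1, 0.38) = 0.38
¬(¬R ∨ S): Łukasiewicz ¬ gives 1 − 0.38 = 0.62
(((¬S ∧ P) ∧ ¬R) ∧ ¬(¬R ∨ S)) = min(0.1, 0.62) = 0.1
(R ⊃ (((¬S ∧ P) ∧ ¬R) ∧ ¬(¬R ∨ S))): min(1, 1 − 0.9 + 0.1) = 0.2

0.20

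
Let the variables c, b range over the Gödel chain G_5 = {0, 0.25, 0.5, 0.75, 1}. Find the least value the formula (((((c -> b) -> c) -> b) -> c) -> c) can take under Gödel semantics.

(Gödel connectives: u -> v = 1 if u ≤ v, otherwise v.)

The minimum is attained at c = 0.25, b = 0:
  (c -> b): 0.25 > 0, so result = 0
  ((c -> b) -> c): 0 ≤ 0.25, so result = 1
  (((c -> b) -> c) -> b): 1 > 0, so result = 0
  ((((c -> b) -> c) -> b) -> c): 0 ≤ 0.25, so result = 1
  (((((c -> b) -> c) -> b) -> c) -> c): 1 > 0.25, so result = 0.25
Checking all 25 assignments confirms none give a value below 0.25.

0.25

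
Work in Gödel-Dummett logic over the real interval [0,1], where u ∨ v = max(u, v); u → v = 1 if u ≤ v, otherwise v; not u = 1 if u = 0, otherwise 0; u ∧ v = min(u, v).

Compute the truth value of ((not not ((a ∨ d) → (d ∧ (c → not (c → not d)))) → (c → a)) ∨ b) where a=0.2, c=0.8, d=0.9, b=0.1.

0.20

(a ∨ d) = max(0.2, 0.9) = 0.9
not d: Gödel ¬ of 0.9 = 0 (operand ≠ 0)
(c → not d): 0.8 > 0, so result = 0
not (c → not d): Gödel ¬ of 0 = 1 (operand is 0)
(c → not (c → not d)): 0.8 ≤ 1, so result = 1
(d ∧ (c → not (c → not d))) = min(0.9, 1) = 0.9
((a ∨ d) → (d ∧ (c → not (c → not d)))): 0.9 ≤ 0.9, so result = 1
not ((a ∨ d) → (d ∧ (c → not (c → not d)))): Gödel ¬ of 1 = 0 (operand ≠ 0)
not not ((a ∨ d) → (d ∧ (c → not (c → not d)))): Gödel ¬ of 0 = 1 (operand is 0)
(c → a): 0.8 > 0.2, so result = 0.2
(not not ((a ∨ d) → (d ∧ (c → not (c → not d)))) → (c → a)): 1 > 0.2, so result = 0.2
((not not ((a ∨ d) → (d ∧ (c → not (c → not d)))) → (c → a)) ∨ b) = max(0.2, 0.1) = 0.2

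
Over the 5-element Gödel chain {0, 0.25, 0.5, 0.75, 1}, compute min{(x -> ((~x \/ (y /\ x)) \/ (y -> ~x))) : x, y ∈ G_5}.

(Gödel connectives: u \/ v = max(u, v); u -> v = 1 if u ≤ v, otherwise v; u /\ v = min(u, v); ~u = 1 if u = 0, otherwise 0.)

The minimum is attained at x = 0.5, y = 0.25:
  ~x: Gödel ¬ of 0.5 = 0 (operand ≠ 0)
  (y /\ x) = min(0.25, 0.5) = 0.25
  (~x \/ (y /\ x)) = max(0, 0.25) = 0.25
  ~x: Gödel ¬ of 0.5 = 0 (operand ≠ 0)
  (y -> ~x): 0.25 > 0, so result = 0
  ((~x \/ (y /\ x)) \/ (y -> ~x)) = max(0.25, 0) = 0.25
  (x -> ((~x \/ (y /\ x)) \/ (y -> ~x))): 0.5 > 0.25, so result = 0.25
Checking all 25 assignments confirms none give a value below 0.25.

0.25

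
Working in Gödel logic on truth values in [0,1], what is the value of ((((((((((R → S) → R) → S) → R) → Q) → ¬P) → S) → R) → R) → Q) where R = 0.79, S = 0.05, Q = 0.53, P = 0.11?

(R → S): 0.79 > 0.05, so result = 0.05
((R → S) → R): 0.05 ≤ 0.79, so result = 1
(((R → S) → R) → S): 1 > 0.05, so result = 0.05
((((R → S) → R) → S) → R): 0.05 ≤ 0.79, so result = 1
(((((R → S) → R) → S) → R) → Q): 1 > 0.53, so result = 0.53
¬P: Gödel ¬ of 0.11 = 0 (operand ≠ 0)
((((((R → S) → R) → S) → R) → Q) → ¬P): 0.53 > 0, so result = 0
(((((((R → S) → R) → S) → R) → Q) → ¬P) → S): 0 ≤ 0.05, so result = 1
((((((((R → S) → R) → S) → R) → Q) → ¬P) → S) → R): 1 > 0.79, so result = 0.79
(((((((((R → S) → R) → S) → R) → Q) → ¬P) → S) → R) → R): 0.79 ≤ 0.79, so result = 1
((((((((((R → S) → R) → S) → R) → Q) → ¬P) → S) → R) → R) → Q): 1 > 0.53, so result = 0.53

0.53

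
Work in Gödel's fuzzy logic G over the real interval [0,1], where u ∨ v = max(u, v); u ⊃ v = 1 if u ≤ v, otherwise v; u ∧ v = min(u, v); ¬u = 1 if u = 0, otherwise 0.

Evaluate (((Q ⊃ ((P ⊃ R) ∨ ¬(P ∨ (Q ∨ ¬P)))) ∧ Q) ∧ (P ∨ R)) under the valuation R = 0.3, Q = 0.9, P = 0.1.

(P ⊃ R): 0.1 ≤ 0.3, so result = 1
¬P: Gödel ¬ of 0.1 = 0 (operand ≠ 0)
(Q ∨ ¬P) = max(0.9, 0) = 0.9
(P ∨ (Q ∨ ¬P)) = max(0.1, 0.9) = 0.9
¬(P ∨ (Q ∨ ¬P)): Gödel ¬ of 0.9 = 0 (operand ≠ 0)
((P ⊃ R) ∨ ¬(P ∨ (Q ∨ ¬P))) = max(1, 0) = 1
(Q ⊃ ((P ⊃ R) ∨ ¬(P ∨ (Q ∨ ¬P)))): 0.9 ≤ 1, so result = 1
((Q ⊃ ((P ⊃ R) ∨ ¬(P ∨ (Q ∨ ¬P)))) ∧ Q) = min(1, 0.9) = 0.9
(P ∨ R) = max(0.1, 0.3) = 0.3
(((Q ⊃ ((P ⊃ R) ∨ ¬(P ∨ (Q ∨ ¬P)))) ∧ Q) ∧ (P ∨ R)) = min(0.9, 0.3) = 0.3

0.30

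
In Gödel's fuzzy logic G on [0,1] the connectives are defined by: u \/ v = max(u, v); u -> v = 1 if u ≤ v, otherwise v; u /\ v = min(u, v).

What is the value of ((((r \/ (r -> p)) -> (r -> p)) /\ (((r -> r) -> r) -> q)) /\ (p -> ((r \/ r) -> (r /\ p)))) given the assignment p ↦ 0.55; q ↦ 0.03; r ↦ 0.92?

(r -> p): 0.92 > 0.55, so result = 0.55
(r \/ (r -> p)) = max(0.92, 0.55) = 0.92
(r -> p): 0.92 > 0.55, so result = 0.55
((r \/ (r -> p)) -> (r -> p)): 0.92 > 0.55, so result = 0.55
(r -> r): 0.92 ≤ 0.92, so result = 1
((r -> r) -> r): 1 > 0.92, so result = 0.92
(((r -> r) -> r) -> q): 0.92 > 0.03, so result = 0.03
(((r \/ (r -> p)) -> (r -> p)) /\ (((r -> r) -> r) -> q)) = min(0.55, 0.03) = 0.03
(r \/ r) = max(0.92, 0.92) = 0.92
(r /\ p) = min(0.92, 0.55) = 0.55
((r \/ r) -> (r /\ p)): 0.92 > 0.55, so result = 0.55
(p -> ((r \/ r) -> (r /\ p))): 0.55 ≤ 0.55, so result = 1
((((r \/ (r -> p)) -> (r -> p)) /\ (((r -> r) -> r) -> q)) /\ (p -> ((r \/ r) -> (r /\ p)))) = min(0.03, 1) = 0.03

0.03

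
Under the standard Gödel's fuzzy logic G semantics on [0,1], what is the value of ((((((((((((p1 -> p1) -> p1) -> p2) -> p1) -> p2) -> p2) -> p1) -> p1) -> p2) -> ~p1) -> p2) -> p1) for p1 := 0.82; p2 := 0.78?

(p1 -> p1): 0.82 ≤ 0.82, so result = 1
((p1 -> p1) -> p1): 1 > 0.82, so result = 0.82
(((p1 -> p1) -> p1) -> p2): 0.82 > 0.78, so result = 0.78
((((p1 -> p1) -> p1) -> p2) -> p1): 0.78 ≤ 0.82, so result = 1
(((((p1 -> p1) -> p1) -> p2) -> p1) -> p2): 1 > 0.78, so result = 0.78
((((((p1 -> p1) -> p1) -> p2) -> p1) -> p2) -> p2): 0.78 ≤ 0.78, so result = 1
(((((((p1 -> p1) -> p1) -> p2) -> p1) -> p2) -> p2) -> p1): 1 > 0.82, so result = 0.82
((((((((p1 -> p1) -> p1) -> p2) -> p1) -> p2) -> p2) -> p1) -> p1): 0.82 ≤ 0.82, so result = 1
(((((((((p1 -> p1) -> p1) -> p2) -> p1) -> p2) -> p2) -> p1) -> p1) -> p2): 1 > 0.78, so result = 0.78
~p1: Gödel ¬ of 0.82 = 0 (operand ≠ 0)
((((((((((p1 -> p1) -> p1) -> p2) -> p1) -> p2) -> p2) -> p1) -> p1) -> p2) -> ~p1): 0.78 > 0, so result = 0
(((((((((((p1 -> p1) -> p1) -> p2) -> p1) -> p2) -> p2) -> p1) -> p1) -> p2) -> ~p1) -> p2): 0 ≤ 0.78, so result = 1
((((((((((((p1 -> p1) -> p1) -> p2) -> p1) -> p2) -> p2) -> p1) -> p1) -> p2) -> ~p1) -> p2) -> p1): 1 > 0.82, so result = 0.82

0.82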